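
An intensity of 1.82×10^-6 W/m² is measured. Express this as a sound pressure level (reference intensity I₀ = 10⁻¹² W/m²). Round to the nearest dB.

Dividing by I₀ shifts the exponent by 12: I/I₀ = 1.82×10^6.
L = 10·(0.2601 + 6) = 62.60 dB.

63 dB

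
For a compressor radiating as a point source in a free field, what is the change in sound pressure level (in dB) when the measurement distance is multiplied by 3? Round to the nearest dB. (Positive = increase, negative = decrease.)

A point source loses 6 dB per doubling of distance; generally ΔL = −20·log₁₀(r₂/r₁).
ΔL = −20·log₁₀(3) = -9.54 dB.

-10 dB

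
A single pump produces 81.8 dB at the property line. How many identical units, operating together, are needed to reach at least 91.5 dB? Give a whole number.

Need L₁ + 10·log₁₀ N ≥ 91.5, i.e. log₁₀ N ≥ 0.97.
N ≥ 10^(9.7/10) = 9.333, so N = 10.

10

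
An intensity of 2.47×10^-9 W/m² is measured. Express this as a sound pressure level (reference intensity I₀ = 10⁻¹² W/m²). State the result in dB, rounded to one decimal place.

I/I₀ = 2.47×10^-9/10⁻¹² = 2.47×10^3, and L = 10·log₁₀(I/I₀).
L = 10·(0.3927 + 3) = 33.93 dB.

33.9 dB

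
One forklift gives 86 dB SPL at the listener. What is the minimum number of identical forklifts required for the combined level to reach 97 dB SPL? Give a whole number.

13

N identical sources give L₁ + 10·log₁₀ N, so require 10·log₁₀ N ≥ 97 − 86 = 11.0 dB.
N ≥ 10^(11.0/10) = 12.589, so N = 13.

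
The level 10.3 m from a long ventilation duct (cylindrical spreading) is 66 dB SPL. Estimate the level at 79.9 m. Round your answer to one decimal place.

For a line source, L₂ = L₁ − 10·log₁₀(r₂/r₁).
L₂ = 66 − 10·log₁₀(79.9/10.3) = 66 − 8.897 = 57.10 dB SPL.

57.1 dB SPL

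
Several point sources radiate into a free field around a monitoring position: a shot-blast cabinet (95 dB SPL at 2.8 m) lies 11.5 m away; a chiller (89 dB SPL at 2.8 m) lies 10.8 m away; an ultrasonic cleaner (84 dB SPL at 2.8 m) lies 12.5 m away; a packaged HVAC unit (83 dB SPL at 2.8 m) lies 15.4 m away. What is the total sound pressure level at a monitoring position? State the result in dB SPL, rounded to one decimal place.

84.2 dB SPL

Apply inverse-square spreading to bring every level to the receiver, then sum 10^(L/10).
shot-blast cabinet: 95 − 20·log₁₀(11.5/2.8) = 95 − 12.27 = 82.73 dB SPL.
chiller: 89 − 20·log₁₀(10.8/2.8) = 89 − 11.73 = 77.27 dB SPL.
ultrasonic cleaner: 84 − 20·log₁₀(12.5/2.8) = 84 − 13.00 = 71.00 dB SPL.
packaged HVAC unit: 83 − 20·log₁₀(15.4/2.8) = 83 − 14.81 = 68.19 dB SPL.
Σ 10^(L/10) = 2.601e+08 → L_total = 10·log₁₀(2.601e+08) = 84.15 dB SPL.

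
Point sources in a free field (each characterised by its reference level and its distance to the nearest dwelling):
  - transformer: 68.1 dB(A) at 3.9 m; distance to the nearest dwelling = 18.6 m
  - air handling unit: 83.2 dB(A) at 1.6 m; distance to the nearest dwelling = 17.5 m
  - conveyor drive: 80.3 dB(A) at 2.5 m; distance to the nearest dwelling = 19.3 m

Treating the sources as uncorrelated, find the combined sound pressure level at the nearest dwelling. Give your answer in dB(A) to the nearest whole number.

66 dB(A)

Propagate each source to the receiver with L = L_ref − 20·log₁₀(r/r_ref), then add intensities.
transformer: 68.1 − 20·log₁₀(18.6/3.9) = 68.1 − 13.57 = 54.53 dB(A).
air handling unit: 83.2 − 20·log₁₀(17.5/1.6) = 83.2 − 20.78 = 62.42 dB(A).
conveyor drive: 80.3 − 20·log₁₀(19.3/2.5) = 80.3 − 17.75 = 62.55 dB(A).
Σ 10^(L/10) = 3.828e+06 → L_total = 10·log₁₀(3.828e+06) = 65.83 dB(A).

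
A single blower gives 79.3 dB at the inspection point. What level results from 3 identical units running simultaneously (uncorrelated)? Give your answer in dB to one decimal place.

N identical incoherent sources raise the level by 10·log₁₀ N.
L_total = 79.3 + 10·log₁₀(3) = 79.3 + 4.771 = 84.07 dB.

84.1 dB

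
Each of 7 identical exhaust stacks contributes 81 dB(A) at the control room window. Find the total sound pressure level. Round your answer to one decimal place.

89.5 dB(A)

N identical incoherent sources raise the level by 10·log₁₀ N.
L_total = 81 + 10·log₁₀(7) = 81 + 8.451 = 89.45 dB(A).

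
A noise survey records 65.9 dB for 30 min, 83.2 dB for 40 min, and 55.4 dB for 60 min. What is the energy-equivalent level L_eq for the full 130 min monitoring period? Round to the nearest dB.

78 dB

The energy average is taken in the linear domain: L_eq = 10·log₁₀[(Σ tᵢ·10^(Lᵢ/10))/T], T = 130 min.
Σ tᵢ·10^(Lᵢ/10) = 30·10^(65.9/10) + 40·10^(83.2/10) + 60·10^(55.4/10) = 8.495e+09.
L_eq = 10·log₁₀(8.495e+09/130) = 78.15 dB.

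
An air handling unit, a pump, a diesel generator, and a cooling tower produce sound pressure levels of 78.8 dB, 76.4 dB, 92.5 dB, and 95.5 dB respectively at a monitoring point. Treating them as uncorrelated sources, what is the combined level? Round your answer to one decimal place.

97.4 dB

Incoherent sources combine by intensity addition: L_total = 10·log₁₀(Σ 10^(L_i/10)).
Σ 10^(L/10) = 10^(78.8/10) + 10^(76.4/10) + 10^(92.5/10) + 10^(95.5/10) = 5.446e+09.
L_total = 10·log₁₀(5.446e+09) = 97.36 dB.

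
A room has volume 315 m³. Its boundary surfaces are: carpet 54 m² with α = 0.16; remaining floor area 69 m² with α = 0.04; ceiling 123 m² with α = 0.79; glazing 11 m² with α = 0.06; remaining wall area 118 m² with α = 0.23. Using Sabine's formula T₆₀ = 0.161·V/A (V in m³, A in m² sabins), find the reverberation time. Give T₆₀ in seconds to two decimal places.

0.37 s

Total absorption A = 54·0.16 + 69·0.04 + 123·0.79 + 11·0.06 + 118·0.23 = 136.37 m² sabins.
T₆₀ = 0.161·V/A = 0.161·315/136.37 = 0.372 s.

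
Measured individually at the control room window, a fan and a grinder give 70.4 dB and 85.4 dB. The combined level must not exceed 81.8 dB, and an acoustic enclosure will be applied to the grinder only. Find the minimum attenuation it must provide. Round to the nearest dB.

4 dB

The untreated sources together contribute 10^(70.4/10) = 1.096e+07, i.e. 70.40 dB.
To meet 81.8 dB overall, the treated grinder may contribute at most 10^(81.8/10) − 1.096e+07 = 1.404e+08, i.e. 81.47 dB.
So the grinder must be reduced from 85.4 to 81.47 dB: IL = 3.93 dB.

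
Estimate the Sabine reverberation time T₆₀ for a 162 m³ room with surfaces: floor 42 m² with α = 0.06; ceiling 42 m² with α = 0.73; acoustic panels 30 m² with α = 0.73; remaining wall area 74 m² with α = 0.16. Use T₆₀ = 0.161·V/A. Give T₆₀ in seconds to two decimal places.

Summing Sᵢαᵢ: 42·0.06 + 42·0.73 + 30·0.73 + 74·0.16 = 66.92 m².
T₆₀ = 0.161·V/A = 0.161·162/66.92 = 0.390 s.

0.39 s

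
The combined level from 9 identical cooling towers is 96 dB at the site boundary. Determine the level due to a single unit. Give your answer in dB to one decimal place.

86.5 dB

Dividing the total intensity by 9 lowers the level by 10·log₁₀ 9 = 9.542 dB: L₁ = 96 − 9.542.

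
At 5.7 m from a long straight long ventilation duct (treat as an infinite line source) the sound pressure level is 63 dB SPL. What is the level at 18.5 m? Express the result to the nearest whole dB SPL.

58 dB SPL

Cylindrical spreading from a line source gives a 10·log₁₀(r₂/r₁) drop.
L₂ = 63 − 10·log₁₀(18.5/5.7) = 63 − 5.113 = 57.89 dB SPL.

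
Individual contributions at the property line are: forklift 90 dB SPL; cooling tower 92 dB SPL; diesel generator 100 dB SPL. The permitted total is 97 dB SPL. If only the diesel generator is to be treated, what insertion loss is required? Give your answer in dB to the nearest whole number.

Everything except the diesel generator sums to 10^(90/10) + 10^(92/10) = 2.585e+09 in linear terms, 94.12 dB SPL.
To meet 97 dB SPL overall, the treated diesel generator may contribute at most 10^(97/10) − 2.585e+09 = 2.427e+09, i.e. 93.85 dB SPL.
Required insertion loss = 100 − 93.85 = 6.15 dB.

6 dB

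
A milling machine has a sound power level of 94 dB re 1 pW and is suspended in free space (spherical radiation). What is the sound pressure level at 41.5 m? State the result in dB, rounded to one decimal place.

50.6 dB

The power spreads over a sphere of area 4π·r², so L_p = L_w − 10·log₁₀(4π·r²).
4π·r² = 2.164e+04 m², 10·log₁₀ of that is 43.353 dB.
L_p = 94 − 43.353 = 50.65 dB.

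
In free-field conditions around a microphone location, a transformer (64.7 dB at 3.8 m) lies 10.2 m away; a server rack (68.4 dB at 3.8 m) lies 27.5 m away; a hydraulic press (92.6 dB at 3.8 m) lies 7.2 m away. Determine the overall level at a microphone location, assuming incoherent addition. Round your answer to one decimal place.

87.1 dB

Propagate each source to the receiver with L = L_ref − 20·log₁₀(r/r_ref), then add intensities.
transformer: 64.7 − 20·log₁₀(10.2/3.8) = 64.7 − 8.58 = 56.12 dB.
server rack: 68.4 − 20·log₁₀(27.5/3.8) = 68.4 − 17.19 = 51.21 dB.
hydraulic press: 92.6 − 20·log₁₀(7.2/3.8) = 92.6 − 5.55 = 87.05 dB.
Σ 10^(L/10) = 5.074e+08 → L_total = 10·log₁₀(5.074e+08) = 87.05 dB.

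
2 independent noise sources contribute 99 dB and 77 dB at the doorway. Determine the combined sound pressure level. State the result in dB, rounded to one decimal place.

Incoherent sources combine by intensity addition: L_total = 10·log₁₀(Σ 10^(L_i/10)).
Σ 10^(L/10) = 10^(99/10) + 10^(77/10) = 7.993e+09.
L_total = 10·log₁₀(7.993e+09) = 99.03 dB.

99.0 dB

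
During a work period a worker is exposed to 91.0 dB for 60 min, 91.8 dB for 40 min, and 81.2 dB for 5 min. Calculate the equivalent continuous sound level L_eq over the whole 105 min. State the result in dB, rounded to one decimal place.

Weight each interval's intensity by its duration and average over T = 105 min:
Σ tᵢ·10^(Lᵢ/10) = 60·10^(91.0/10) + 40·10^(91.8/10) + 5·10^(81.2/10) = 1.367e+11.
L_eq = 10·log₁₀(1.367e+11/105) = 91.15 dB.

91.1 dB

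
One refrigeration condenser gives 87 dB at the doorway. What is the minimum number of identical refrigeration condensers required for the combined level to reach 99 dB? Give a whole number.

The shortfall is 99 − 87 = 12.0 dB, and N units add 10·log₁₀ N, so need 10·log₁₀ N ≥ 12.0.
N ≥ 10^(12.0/10) = 15.849, so N = 16.

16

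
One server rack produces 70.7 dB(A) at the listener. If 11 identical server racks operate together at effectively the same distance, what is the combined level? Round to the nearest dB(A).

81 dB(A)

L_total = L₁ + 10·log₁₀ N for N identical incoherent sources.
L_total = 70.7 + 10·log₁₀(11) = 70.7 + 10.414 = 81.11 dB(A).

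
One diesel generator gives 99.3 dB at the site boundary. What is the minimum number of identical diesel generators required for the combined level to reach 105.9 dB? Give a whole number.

Need L₁ + 10·log₁₀ N ≥ 105.9, i.e. log₁₀ N ≥ 0.66.
N ≥ 10^(6.6/10) = 4.571, so N = 5.

5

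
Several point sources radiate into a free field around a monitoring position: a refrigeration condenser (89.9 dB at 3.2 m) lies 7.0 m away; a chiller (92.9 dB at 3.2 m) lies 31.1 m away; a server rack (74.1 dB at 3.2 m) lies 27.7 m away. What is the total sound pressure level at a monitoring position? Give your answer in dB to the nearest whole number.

84 dB

Apply inverse-square spreading to bring every level to the receiver, then sum 10^(L/10).
refrigeration condenser: 89.9 − 20·log₁₀(7.0/3.2) = 89.9 − 6.80 = 83.10 dB.
chiller: 92.9 − 20·log₁₀(31.1/3.2) = 92.9 − 19.75 = 73.15 dB.
server rack: 74.1 − 20·log₁₀(27.7/3.2) = 74.1 − 18.75 = 55.35 dB.
Σ 10^(L/10) = 2.252e+08 → L_total = 10·log₁₀(2.252e+08) = 83.53 dB.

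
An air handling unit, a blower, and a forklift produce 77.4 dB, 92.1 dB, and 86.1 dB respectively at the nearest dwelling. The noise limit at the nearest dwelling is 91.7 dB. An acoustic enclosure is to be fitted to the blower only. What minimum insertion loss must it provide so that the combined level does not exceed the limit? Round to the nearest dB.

Fixed contribution from the other sources: Σ 10^(L/10) = 10^(77.4/10) + 10^(86.1/10) = 4.623e+08 (86.65 dB).
To meet 91.7 dB overall, the treated blower may contribute at most 10^(91.7/10) − 4.623e+08 = 1.017e+09, i.e. 90.07 dB.
Required insertion loss = 92.1 − 90.07 = 2.03 dB.

2 dB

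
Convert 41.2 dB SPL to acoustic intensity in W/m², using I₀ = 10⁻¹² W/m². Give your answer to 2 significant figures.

L = 10·log₁₀(I/I₀) ⇒ I = I₀·10^(L/10) = 10⁻¹² × 10^4.12.

1.3e-08 W/m²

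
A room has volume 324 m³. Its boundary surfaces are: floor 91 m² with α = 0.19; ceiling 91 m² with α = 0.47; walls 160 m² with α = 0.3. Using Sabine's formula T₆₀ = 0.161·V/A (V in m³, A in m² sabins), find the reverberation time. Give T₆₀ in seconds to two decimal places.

0.48 s

Summing Sᵢαᵢ: 91·0.19 + 91·0.47 + 160·0.3 = 108.06 m².
T₆₀ = 0.161·V/A = 0.161·324/108.06 = 0.483 s.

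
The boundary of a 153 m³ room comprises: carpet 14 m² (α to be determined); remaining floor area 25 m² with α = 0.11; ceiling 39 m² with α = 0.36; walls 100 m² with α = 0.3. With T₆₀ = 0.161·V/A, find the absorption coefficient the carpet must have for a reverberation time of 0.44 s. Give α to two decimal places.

0.66

From T₆₀ = 0.161·V/A, the target T₆₀ = 0.44 s needs A = 0.161·153/0.44 = 55.98 m².
Absorption from the other surfaces = 25·0.11 + 39·0.36 + 100·0.3 = 46.79 m², so the carpet must supply 9.19 m² over 14 m².
α = 9.19/14 = 0.657.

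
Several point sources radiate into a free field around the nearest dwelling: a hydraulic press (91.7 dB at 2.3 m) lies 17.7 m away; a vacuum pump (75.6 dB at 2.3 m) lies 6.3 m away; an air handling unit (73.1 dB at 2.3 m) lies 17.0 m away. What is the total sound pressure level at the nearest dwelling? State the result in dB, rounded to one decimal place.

74.8 dB

Propagate each source to the receiver with L = L_ref − 20·log₁₀(r/r_ref), then add intensities.
hydraulic press: 91.7 − 20·log₁₀(17.7/2.3) = 91.7 − 17.72 = 73.98 dB.
vacuum pump: 75.6 − 20·log₁₀(6.3/2.3) = 75.6 − 8.75 = 66.85 dB.
air handling unit: 73.1 − 20·log₁₀(17.0/2.3) = 73.1 − 17.37 = 55.73 dB.
Σ 10^(L/10) = 3.019e+07 → L_total = 10·log₁₀(3.019e+07) = 74.80 dB.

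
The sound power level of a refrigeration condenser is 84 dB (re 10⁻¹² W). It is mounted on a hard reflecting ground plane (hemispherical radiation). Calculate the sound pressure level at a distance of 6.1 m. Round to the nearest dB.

L_p = L_w − 10·log₁₀(2π·r²) with r = 6.1 m.
2π·r² = 233.8 m², 10·log₁₀ of that is 23.688 dB.
L_p = 84 − 23.688 = 60.31 dB.

60 dB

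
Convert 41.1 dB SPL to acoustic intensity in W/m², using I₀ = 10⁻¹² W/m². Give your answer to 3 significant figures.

1.29e-08 W/m²

L = 10·log₁₀(I/I₀) ⇒ I = I₀·10^(L/10) = 10⁻¹² × 10^4.11.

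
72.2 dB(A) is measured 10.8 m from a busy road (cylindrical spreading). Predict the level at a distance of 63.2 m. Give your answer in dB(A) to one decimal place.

64.5 dB(A)

For a line source, L₂ = L₁ − 10·log₁₀(r₂/r₁).
L₂ = 72.2 − 10·log₁₀(63.2/10.8) = 72.2 − 7.673 = 64.53 dB(A).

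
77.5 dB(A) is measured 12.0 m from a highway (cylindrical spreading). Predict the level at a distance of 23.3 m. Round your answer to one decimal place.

Line-source attenuation: ΔL = 10·log₁₀(r₂/r₁) = 10·log₁₀(23.3/12.0) = 2.882 dB.
L₂ = 77.5 − 10·log₁₀(23.3/12.0) = 77.5 − 2.882 = 74.62 dB(A).

74.6 dB(A)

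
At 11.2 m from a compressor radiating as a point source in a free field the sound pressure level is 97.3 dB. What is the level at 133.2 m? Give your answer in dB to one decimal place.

75.8 dB

For a point source, L₂ = L₁ − 20·log₁₀(r₂/r₁).
L₂ = 97.3 − 20·log₁₀(133.2/11.2) = 97.3 − 21.506 = 75.79 dB.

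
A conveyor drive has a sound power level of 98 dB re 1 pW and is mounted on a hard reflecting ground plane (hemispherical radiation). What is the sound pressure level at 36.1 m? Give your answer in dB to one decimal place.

58.9 dB

L_p = L_w − 10·log₁₀(2π·r²) with r = 36.1 m.
2π·r² = 8188 m², 10·log₁₀ of that is 39.132 dB.
L_p = 98 − 39.132 = 58.87 dB.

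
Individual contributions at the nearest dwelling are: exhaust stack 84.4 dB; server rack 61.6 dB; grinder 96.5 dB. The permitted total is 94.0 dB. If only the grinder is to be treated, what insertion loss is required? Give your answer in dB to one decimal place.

3.0 dB

The untreated sources together contribute 10^(84.4/10) + 10^(61.6/10) = 2.769e+08, i.e. 84.42 dB.
The limit corresponds to 10^(94.0/10) = 2.512e+09; subtracting the fixed part leaves 2.235e+09 for the grinder, i.e. 93.49 dB.
So the grinder must be reduced from 96.5 to 93.49 dB: IL = 3.01 dB.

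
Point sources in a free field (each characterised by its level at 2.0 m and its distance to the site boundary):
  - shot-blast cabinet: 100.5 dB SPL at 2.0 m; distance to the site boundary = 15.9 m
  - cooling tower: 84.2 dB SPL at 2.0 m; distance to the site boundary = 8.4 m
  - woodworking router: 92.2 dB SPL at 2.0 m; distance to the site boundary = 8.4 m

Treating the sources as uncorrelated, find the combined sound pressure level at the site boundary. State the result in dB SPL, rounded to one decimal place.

Propagate each source to the receiver with L = L_ref − 20·log₁₀(r/r_ref), then add intensities.
shot-blast cabinet: 100.5 − 20·log₁₀(15.9/2.0) = 100.5 − 18.01 = 82.49 dB SPL.
cooling tower: 84.2 − 20·log₁₀(8.4/2.0) = 84.2 − 12.46 = 71.74 dB SPL.
woodworking router: 92.2 − 20·log₁₀(8.4/2.0) = 92.2 − 12.46 = 79.74 dB SPL.
Σ 10^(L/10) = 2.865e+08 → L_total = 10·log₁₀(2.865e+08) = 84.57 dB SPL.

84.6 dB SPL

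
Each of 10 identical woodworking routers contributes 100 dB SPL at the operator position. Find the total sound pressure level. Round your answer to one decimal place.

110.0 dB SPL

L_total = L₁ + 10·log₁₀ N for N identical incoherent sources.
L_total = 100 + 10·log₁₀(10) = 100 + 10.000 = 110.00 dB SPL.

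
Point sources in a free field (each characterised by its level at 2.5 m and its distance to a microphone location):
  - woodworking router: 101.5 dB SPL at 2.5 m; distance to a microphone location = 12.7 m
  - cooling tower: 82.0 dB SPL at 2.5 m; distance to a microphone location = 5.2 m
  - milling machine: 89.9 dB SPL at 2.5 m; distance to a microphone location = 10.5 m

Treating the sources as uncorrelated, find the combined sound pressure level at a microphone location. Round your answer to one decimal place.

88.1 dB SPL

Apply inverse-square spreading to bring every level to the receiver, then sum 10^(L/10).
woodworking router: 101.5 − 20·log₁₀(12.7/2.5) = 101.5 − 14.12 = 87.38 dB SPL.
cooling tower: 82.0 − 20·log₁₀(5.2/2.5) = 82.0 − 6.36 = 75.64 dB SPL.
milling machine: 89.9 − 20·log₁₀(10.5/2.5) = 89.9 − 12.46 = 77.44 dB SPL.
Σ 10^(L/10) = 6.394e+08 → L_total = 10·log₁₀(6.394e+08) = 88.06 dB SPL.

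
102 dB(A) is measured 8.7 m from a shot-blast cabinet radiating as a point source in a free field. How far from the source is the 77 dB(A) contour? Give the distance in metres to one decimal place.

For a point source L₁ − L₂ = 20·log₁₀(r₂/r₁), so r₂ = r₁·10^((L₁−L₂)/20).
r₂ = 8.7·10^((102−77)/20) = 8.7·10^(25.0/20) = 154.71 m.

154.7 m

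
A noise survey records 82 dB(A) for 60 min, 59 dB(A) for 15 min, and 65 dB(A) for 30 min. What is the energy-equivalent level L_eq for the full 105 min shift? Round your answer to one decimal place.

The energy average is taken in the linear domain: L_eq = 10·log₁₀[(Σ tᵢ·10^(Lᵢ/10))/T], T = 105 min.
Σ tᵢ·10^(Lᵢ/10) = 60·10^(82/10) + 15·10^(59/10) + 30·10^(65/10) = 9.616e+09.
L_eq = 10·log₁₀(9.616e+09/105) = 79.62 dB(A).

79.6 dB(A)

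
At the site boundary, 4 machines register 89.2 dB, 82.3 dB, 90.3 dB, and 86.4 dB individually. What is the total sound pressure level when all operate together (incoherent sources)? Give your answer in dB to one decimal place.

94.0 dB

Incoherent sources combine by intensity addition: L_total = 10·log₁₀(Σ 10^(L_i/10)).
Σ 10^(L/10) = 10^(89.2/10) + 10^(82.3/10) + 10^(90.3/10) + 10^(86.4/10) = 2.510e+09.
L_total = 10·log₁₀(2.510e+09) = 94.00 dB.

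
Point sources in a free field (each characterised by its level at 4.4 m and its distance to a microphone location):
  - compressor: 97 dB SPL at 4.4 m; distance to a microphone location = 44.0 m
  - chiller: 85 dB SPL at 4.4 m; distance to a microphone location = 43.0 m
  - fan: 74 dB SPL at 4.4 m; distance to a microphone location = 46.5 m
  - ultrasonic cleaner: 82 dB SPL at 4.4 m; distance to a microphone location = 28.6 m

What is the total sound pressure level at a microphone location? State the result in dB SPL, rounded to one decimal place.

First find each source's level at the receiver (point-source: −20·log₁₀(r/r_ref)), then combine on an intensity basis.
compressor: 97 − 20·log₁₀(44.0/4.4) = 97 − 20.00 = 77.00 dB SPL.
chiller: 85 − 20·log₁₀(43.0/4.4) = 85 − 19.80 = 65.20 dB SPL.
fan: 74 − 20·log₁₀(46.5/4.4) = 74 − 20.48 = 53.52 dB SPL.
ultrasonic cleaner: 82 − 20·log₁₀(28.6/4.4) = 82 − 16.26 = 65.74 dB SPL.
Σ 10^(L/10) = 5.741e+07 → L_total = 10·log₁₀(5.741e+07) = 77.59 dB SPL.

77.6 dB SPL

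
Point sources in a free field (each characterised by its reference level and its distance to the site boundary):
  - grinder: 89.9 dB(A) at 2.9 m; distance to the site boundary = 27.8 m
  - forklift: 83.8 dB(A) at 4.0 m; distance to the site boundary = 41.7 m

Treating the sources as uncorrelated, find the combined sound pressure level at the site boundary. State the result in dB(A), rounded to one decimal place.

Apply inverse-square spreading to bring every level to the receiver, then sum 10^(L/10).
grinder: 89.9 − 20·log₁₀(27.8/2.9) = 89.9 − 19.63 = 70.27 dB(A).
forklift: 83.8 − 20·log₁₀(41.7/4.0) = 83.8 − 20.36 = 63.44 dB(A).
Σ 10^(L/10) = 1.284e+07 → L_total = 10·log₁₀(1.284e+07) = 71.09 dB(A).

71.1 dB(A)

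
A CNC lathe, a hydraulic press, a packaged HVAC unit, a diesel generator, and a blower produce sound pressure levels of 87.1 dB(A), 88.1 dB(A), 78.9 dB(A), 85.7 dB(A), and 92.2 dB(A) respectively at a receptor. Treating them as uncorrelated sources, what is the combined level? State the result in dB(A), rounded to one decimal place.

Incoherent sources combine by intensity addition: L_total = 10·log₁₀(Σ 10^(L_i/10)).
Σ 10^(L/10) = 10^(87.1/10) + 10^(88.1/10) + 10^(78.9/10) + 10^(85.7/10) + 10^(92.2/10) = 3.267e+09.
L_total = 10·log₁₀(3.267e+09) = 95.14 dB(A).

95.1 dB(A)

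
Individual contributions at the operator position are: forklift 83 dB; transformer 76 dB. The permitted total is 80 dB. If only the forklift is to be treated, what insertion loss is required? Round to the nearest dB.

5 dB

Fixed contribution from the other source: Σ 10^(L/10) = 10^(76/10) = 3.981e+07 (76.00 dB).
The limit corresponds to 10^(80/10) = 1.000e+08; subtracting the fixed part leaves 6.019e+07 for the forklift, i.e. 77.80 dB.
So the forklift must be reduced from 83 to 77.80 dB: IL = 5.20 dB.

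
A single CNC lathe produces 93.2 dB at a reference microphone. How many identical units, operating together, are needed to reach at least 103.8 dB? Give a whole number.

12

Need L₁ + 10·log₁₀ N ≥ 103.8, i.e. log₁₀ N ≥ 1.06.
N ≥ 10^(10.6/10) = 11.482, so N = 12.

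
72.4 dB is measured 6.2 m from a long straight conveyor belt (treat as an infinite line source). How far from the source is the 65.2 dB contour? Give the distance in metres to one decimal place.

32.5 m

Line-source spreading drops the level by 10·log₁₀(r₂/r₁); inverting, r₂/r₁ = 10^(ΔL/10).
r₂ = 6.2·10^((72.4−65.2)/10) = 6.2·10^(7.2/10) = 32.54 m.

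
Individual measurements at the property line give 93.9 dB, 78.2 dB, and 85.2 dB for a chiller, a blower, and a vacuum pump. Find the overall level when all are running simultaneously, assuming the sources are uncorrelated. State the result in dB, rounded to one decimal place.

94.6 dB

For uncorrelated sources the intensities add, so convert each level to linear form, sum, and take 10·log₁₀ of the total.
Σ 10^(L/10) = 10^(93.9/10) + 10^(78.2/10) + 10^(85.2/10) = 2.852e+09.
L_total = 10·log₁₀(2.852e+09) = 94.55 dB.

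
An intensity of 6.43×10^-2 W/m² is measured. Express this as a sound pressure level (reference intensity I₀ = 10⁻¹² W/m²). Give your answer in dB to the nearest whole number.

108 dB

I/I₀ = 6.43×10^-2/10⁻¹² = 6.43×10^10, and L = 10·log₁₀(I/I₀).
L = 10·(0.8082 + 10) = 108.08 dB.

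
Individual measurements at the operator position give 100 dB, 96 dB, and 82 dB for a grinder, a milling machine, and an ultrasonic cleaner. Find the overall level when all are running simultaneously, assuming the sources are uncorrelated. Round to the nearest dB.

102 dB

For uncorrelated sources the intensities add, so convert each level to linear form, sum, and take 10·log₁₀ of the total.
Σ 10^(L/10) = 10^(100/10) + 10^(96/10) + 10^(82/10) = 1.414e+10.
L_total = 10·log₁₀(1.414e+10) = 101.50 dB.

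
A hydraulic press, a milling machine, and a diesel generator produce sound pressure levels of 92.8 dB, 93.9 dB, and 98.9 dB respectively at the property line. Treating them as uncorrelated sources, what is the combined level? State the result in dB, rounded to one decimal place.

100.8 dB

For uncorrelated sources the intensities add, so convert each level to linear form, sum, and take 10·log₁₀ of the total.
Σ 10^(L/10) = 10^(92.8/10) + 10^(93.9/10) + 10^(98.9/10) = 1.212e+10.
L_total = 10·log₁₀(1.212e+10) = 100.84 dB.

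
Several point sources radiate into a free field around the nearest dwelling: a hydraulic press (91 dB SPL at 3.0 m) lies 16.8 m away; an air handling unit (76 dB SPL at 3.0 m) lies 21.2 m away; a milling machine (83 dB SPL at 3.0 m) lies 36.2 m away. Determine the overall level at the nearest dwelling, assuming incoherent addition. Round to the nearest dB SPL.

76 dB SPL

Apply inverse-square spreading to bring every level to the receiver, then sum 10^(L/10).
hydraulic press: 91 − 20·log₁₀(16.8/3.0) = 91 − 14.96 = 76.04 dB SPL.
air handling unit: 76 − 20·log₁₀(21.2/3.0) = 76 − 16.98 = 59.02 dB SPL.
milling machine: 83 − 20·log₁₀(36.2/3.0) = 83 − 21.63 = 61.37 dB SPL.
Σ 10^(L/10) = 4.231e+07 → L_total = 10·log₁₀(4.231e+07) = 76.26 dB SPL.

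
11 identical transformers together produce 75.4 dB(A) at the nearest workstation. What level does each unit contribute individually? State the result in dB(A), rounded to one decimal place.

For N identical incoherent sources L_total = L₁ + 10·log₁₀ N, so L₁ = 75.4 − 10·log₁₀(11) = 75.4 − 10.414.

65.0 dB(A)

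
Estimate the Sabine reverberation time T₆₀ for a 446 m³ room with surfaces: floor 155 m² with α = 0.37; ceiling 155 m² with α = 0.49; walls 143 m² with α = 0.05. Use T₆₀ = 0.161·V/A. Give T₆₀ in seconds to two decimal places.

0.51 s

Summing Sᵢαᵢ: 155·0.37 + 155·0.49 + 143·0.05 = 140.45 m².
T₆₀ = 0.161·V/A = 0.161·446/140.45 = 0.511 s.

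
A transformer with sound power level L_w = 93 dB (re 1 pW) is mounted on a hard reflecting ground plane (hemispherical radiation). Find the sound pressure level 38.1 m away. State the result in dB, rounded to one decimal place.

Free-field hemispherical radiation: L_p = L_w − 10·log₁₀(2π·r²), r = 38.1 m.
2π·r² = 9121 m², 10·log₁₀ of that is 39.600 dB.
L_p = 93 − 39.600 = 53.40 dB.

53.4 dB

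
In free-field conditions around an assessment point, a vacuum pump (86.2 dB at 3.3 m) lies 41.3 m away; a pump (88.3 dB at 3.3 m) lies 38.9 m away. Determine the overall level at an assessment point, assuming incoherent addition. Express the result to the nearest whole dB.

Propagate each source to the receiver with L = L_ref − 20·log₁₀(r/r_ref), then add intensities.
vacuum pump: 86.2 − 20·log₁₀(41.3/3.3) = 86.2 − 21.95 = 64.25 dB.
pump: 88.3 − 20·log₁₀(38.9/3.3) = 88.3 − 21.43 = 66.87 dB.
Σ 10^(L/10) = 7.527e+06 → L_total = 10·log₁₀(7.527e+06) = 68.77 dB.

69 dB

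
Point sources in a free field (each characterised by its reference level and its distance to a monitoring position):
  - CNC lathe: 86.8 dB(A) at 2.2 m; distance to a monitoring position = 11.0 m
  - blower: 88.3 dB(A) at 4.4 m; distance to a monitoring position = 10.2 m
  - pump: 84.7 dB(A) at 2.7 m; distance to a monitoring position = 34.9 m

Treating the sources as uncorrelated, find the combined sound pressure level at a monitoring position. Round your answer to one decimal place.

First find each source's level at the receiver (point-source: −20·log₁₀(r/r_ref)), then combine on an intensity basis.
CNC lathe: 86.8 − 20·log₁₀(11.0/2.2) = 86.8 − 13.98 = 72.82 dB(A).
blower: 88.3 − 20·log₁₀(10.2/4.4) = 88.3 − 7.30 = 81.00 dB(A).
pump: 84.7 − 20·log₁₀(34.9/2.7) = 84.7 − 22.23 = 62.47 dB(A).
Σ 10^(L/10) = 1.467e+08 → L_total = 10·log₁₀(1.467e+08) = 81.66 dB(A).

81.7 dB(A)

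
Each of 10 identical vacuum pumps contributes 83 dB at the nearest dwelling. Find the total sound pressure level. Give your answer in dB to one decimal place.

93.0 dB

N identical incoherent sources raise the level by 10·log₁₀ N.
L_total = 83 + 10·log₁₀(10) = 83 + 10.000 = 93.00 dB.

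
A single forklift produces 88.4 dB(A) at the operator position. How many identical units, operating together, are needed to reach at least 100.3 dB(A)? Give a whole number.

16

Need L₁ + 10·log₁₀ N ≥ 100.3, i.e. log₁₀ N ≥ 1.19.
N ≥ 10^(11.9/10) = 15.488, so N = 16.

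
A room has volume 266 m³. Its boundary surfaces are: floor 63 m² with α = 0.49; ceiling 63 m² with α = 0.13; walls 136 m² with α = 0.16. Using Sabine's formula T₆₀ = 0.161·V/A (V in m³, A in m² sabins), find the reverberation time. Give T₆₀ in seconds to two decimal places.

Total absorption A = 63·0.49 + 63·0.13 + 136·0.16 = 60.82 m² sabins.
T₆₀ = 0.161·V/A = 0.161·266/60.82 = 0.704 s.

0.70 s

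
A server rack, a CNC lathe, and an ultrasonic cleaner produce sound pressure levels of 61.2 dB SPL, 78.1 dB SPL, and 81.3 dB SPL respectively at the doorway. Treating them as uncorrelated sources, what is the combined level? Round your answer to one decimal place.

For uncorrelated sources the intensities add, so convert each level to linear form, sum, and take 10·log₁₀ of the total.
Σ 10^(L/10) = 10^(61.2/10) + 10^(78.1/10) + 10^(81.3/10) = 2.008e+08.
L_total = 10·log₁₀(2.008e+08) = 83.03 dB SPL.

83.0 dB SPL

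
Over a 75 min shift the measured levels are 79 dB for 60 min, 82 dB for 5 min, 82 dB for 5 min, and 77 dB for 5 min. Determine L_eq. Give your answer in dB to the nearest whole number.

Weight each interval's intensity by its duration and average over T = 75 min:
Σ tᵢ·10^(Lᵢ/10) = 60·10^(79/10) + 5·10^(82/10) + 5·10^(82/10) + 5·10^(77/10) = 6.601e+09.
L_eq = 10·log₁₀(6.601e+09/75) = 79.45 dB.

79 dB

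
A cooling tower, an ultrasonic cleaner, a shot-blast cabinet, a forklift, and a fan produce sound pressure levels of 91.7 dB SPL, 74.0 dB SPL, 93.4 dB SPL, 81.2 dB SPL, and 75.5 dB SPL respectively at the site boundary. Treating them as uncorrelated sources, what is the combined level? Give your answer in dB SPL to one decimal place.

Incoherent sources combine by intensity addition: L_total = 10·log₁₀(Σ 10^(L_i/10)).
Σ 10^(L/10) = 10^(91.7/10) + 10^(74.0/10) + 10^(93.4/10) + 10^(81.2/10) + 10^(75.5/10) = 3.859e+09.
L_total = 10·log₁₀(3.859e+09) = 95.87 dB SPL.

95.9 dB SPL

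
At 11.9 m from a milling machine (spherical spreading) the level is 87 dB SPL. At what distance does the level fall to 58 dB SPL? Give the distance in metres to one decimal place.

335.4 m

The 29.0 dB drop corresponds to a distance ratio of 10^(29.0/20) for a point source.
r₂ = 11.9·10^((87−58)/20) = 11.9·10^(29.0/20) = 335.39 m.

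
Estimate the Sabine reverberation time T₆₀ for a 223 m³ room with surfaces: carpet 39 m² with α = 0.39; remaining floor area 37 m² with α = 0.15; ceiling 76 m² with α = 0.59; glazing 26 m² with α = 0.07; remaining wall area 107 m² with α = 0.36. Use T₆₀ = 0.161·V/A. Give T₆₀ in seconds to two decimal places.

Total absorption A = 39·0.39 + 37·0.15 + 76·0.59 + 26·0.07 + 107·0.36 = 105.94 m² sabins.
T₆₀ = 0.161 × 223 / 105.94 = 0.339 s.

0.34 s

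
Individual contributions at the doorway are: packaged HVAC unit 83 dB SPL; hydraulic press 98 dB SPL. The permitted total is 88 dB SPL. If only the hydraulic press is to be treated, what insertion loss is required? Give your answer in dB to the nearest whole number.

12 dB

The untreated sources together contribute 10^(83/10) = 1.995e+08, i.e. 83.00 dB SPL.
The limit corresponds to 10^(88/10) = 6.310e+08; subtracting the fixed part leaves 4.314e+08 for the hydraulic press, i.e. 86.35 dB SPL.
Required insertion loss = 98 − 86.35 = 11.65 dB.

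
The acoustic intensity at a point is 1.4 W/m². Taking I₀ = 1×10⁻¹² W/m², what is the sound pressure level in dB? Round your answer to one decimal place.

121.5 dB

I/I₀ = 1.4/10⁻¹² = 1.4×10^12, and L = 10·log₁₀(I/I₀).
L = 10·(0.1461 + 12) = 121.46 dB.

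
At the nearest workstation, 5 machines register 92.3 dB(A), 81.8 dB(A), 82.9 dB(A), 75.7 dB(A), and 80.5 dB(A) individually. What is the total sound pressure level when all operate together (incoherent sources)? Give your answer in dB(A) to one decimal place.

93.4 dB(A)

Incoherent sources combine by intensity addition: L_total = 10·log₁₀(Σ 10^(L_i/10)).
Σ 10^(L/10) = 10^(92.3/10) + 10^(81.8/10) + 10^(82.9/10) + 10^(75.7/10) + 10^(80.5/10) = 2.194e+09.
L_total = 10·log₁₀(2.194e+09) = 93.41 dB(A).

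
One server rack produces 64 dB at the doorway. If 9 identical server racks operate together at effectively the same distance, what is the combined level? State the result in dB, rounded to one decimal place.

N identical incoherent sources raise the level by 10·log₁₀ N.
L_total = 64 + 10·log₁₀(9) = 64 + 9.542 = 73.54 dB.

73.5 dB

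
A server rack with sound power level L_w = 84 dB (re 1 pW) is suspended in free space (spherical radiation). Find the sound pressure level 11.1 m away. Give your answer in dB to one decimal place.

52.1 dB

L_p = L_w − 10·log₁₀(4π·r²) with r = 11.1 m.
4π·r² = 1548 m², 10·log₁₀ of that is 31.899 dB.
L_p = 84 − 31.899 = 52.10 dB.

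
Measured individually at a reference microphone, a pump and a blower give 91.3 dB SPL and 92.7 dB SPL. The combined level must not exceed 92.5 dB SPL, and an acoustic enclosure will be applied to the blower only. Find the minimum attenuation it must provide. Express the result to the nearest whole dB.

6 dB

Fixed contribution from the other source: Σ 10^(L/10) = 10^(91.3/10) = 1.349e+09 (91.30 dB SPL).
The limit corresponds to 10^(92.5/10) = 1.778e+09; subtracting the fixed part leaves 4.293e+08 for the blower, i.e. 86.33 dB SPL.
Required insertion loss = 92.7 − 86.33 = 6.37 dB.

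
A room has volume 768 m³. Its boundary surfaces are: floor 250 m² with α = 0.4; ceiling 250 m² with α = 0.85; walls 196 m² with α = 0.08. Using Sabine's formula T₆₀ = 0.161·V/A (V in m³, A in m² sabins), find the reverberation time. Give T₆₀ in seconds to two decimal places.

Total absorption A = 250·0.4 + 250·0.85 + 196·0.08 = 328.18 m² sabins.
T₆₀ = 0.161 × 768 / 328.18 = 0.377 s.

0.38 s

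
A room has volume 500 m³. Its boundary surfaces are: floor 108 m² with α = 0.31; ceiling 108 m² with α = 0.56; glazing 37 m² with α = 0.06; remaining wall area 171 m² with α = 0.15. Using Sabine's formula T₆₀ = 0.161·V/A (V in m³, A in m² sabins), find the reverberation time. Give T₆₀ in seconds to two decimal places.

Total absorption A = 108·0.31 + 108·0.56 + 37·0.06 + 171·0.15 = 121.83 m² sabins.
T₆₀ = 0.161·V/A = 0.161·500/121.83 = 0.661 s.

0.66 s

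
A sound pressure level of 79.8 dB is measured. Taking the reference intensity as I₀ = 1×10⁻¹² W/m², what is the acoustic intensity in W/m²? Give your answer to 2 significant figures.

I = I₀·10^(L/10) = 10⁻¹² × 10^(79.8/10) = 10^(-4.020).

9.5e-05 W/m²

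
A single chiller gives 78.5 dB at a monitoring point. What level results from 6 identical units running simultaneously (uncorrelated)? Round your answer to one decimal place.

86.3 dB

L_total = L₁ + 10·log₁₀ N for N identical incoherent sources.
L_total = 78.5 + 10·log₁₀(6) = 78.5 + 7.782 = 86.28 dB.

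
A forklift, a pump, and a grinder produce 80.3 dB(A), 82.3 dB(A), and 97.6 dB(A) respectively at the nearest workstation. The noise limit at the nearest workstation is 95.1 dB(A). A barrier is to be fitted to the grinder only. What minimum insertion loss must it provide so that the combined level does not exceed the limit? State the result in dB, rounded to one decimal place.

The untreated sources together contribute 10^(80.3/10) + 10^(82.3/10) = 2.770e+08, i.e. 84.42 dB(A).
The limit corresponds to 10^(95.1/10) = 3.236e+09; subtracting the fixed part leaves 2.959e+09 for the grinder, i.e. 94.71 dB(A).
Required insertion loss = 97.6 − 94.71 = 2.89 dB.

2.9 dB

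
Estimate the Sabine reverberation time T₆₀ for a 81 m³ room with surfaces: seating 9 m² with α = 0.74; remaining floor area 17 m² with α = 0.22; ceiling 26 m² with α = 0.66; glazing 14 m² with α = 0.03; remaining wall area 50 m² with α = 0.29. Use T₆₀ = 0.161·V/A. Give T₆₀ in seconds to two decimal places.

Total absorption A = 9·0.74 + 17·0.22 + 26·0.66 + 14·0.03 + 50·0.29 = 42.48 m² sabins.
T₆₀ = 0.161 × 81 / 42.48 = 0.307 s.

0.31 s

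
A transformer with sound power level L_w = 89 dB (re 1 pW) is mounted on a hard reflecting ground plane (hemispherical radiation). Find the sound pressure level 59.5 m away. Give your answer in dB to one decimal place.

The power spreads over a hemisphere of area 2π·r², so L_p = L_w − 10·log₁₀(2π·r²).
2π·r² = 2.224e+04 m², 10·log₁₀ of that is 43.472 dB.
L_p = 89 − 43.472 = 45.53 dB.

45.5 dB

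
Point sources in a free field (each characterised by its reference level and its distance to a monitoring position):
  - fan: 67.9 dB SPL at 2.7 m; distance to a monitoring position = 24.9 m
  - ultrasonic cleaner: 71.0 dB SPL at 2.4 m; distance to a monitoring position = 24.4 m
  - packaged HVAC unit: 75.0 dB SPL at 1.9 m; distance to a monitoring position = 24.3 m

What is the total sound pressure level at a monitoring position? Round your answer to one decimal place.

55.9 dB SPL

First find each source's level at the receiver (point-source: −20·log₁₀(r/r_ref)), then combine on an intensity basis.
fan: 67.9 − 20·log₁₀(24.9/2.7) = 67.9 − 19.30 = 48.60 dB SPL.
ultrasonic cleaner: 71.0 − 20·log₁₀(24.4/2.4) = 71.0 − 20.14 = 50.86 dB SPL.
packaged HVAC unit: 75.0 − 20·log₁₀(24.3/1.9) = 75.0 − 22.14 = 52.86 dB SPL.
Σ 10^(L/10) = 3.876e+05 → L_total = 10·log₁₀(3.876e+05) = 55.88 dB SPL.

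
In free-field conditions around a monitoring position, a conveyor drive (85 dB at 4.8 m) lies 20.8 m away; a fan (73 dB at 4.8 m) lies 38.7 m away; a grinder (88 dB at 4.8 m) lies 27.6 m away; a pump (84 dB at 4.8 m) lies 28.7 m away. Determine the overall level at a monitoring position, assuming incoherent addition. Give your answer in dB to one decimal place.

76.4 dB

First find each source's level at the receiver (point-source: −20·log₁₀(r/r_ref)), then combine on an intensity basis.
conveyor drive: 85 − 20·log₁₀(20.8/4.8) = 85 − 12.74 = 72.26 dB.
fan: 73 − 20·log₁₀(38.7/4.8) = 73 − 18.13 = 54.87 dB.
grinder: 88 − 20·log₁₀(27.6/4.8) = 88 − 15.19 = 72.81 dB.
pump: 84 − 20·log₁₀(28.7/4.8) = 84 − 15.53 = 68.47 dB.
Σ 10^(L/10) = 4.326e+07 → L_total = 10·log₁₀(4.326e+07) = 76.36 dB.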